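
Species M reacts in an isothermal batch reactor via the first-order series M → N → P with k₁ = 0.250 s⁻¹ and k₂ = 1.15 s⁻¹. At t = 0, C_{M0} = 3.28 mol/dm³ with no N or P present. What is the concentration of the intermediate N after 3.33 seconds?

The intermediate concentration in a first-order A→B→C sequence is C_N = k₁C_{M0}(e^(−k₁t) − e^(−k₂t))/(k₂−k₁).
e^(−k₁t) = e^(−0.250×3.33) = e^(−0.8325) = 0.4350; e^(−k₂t) = e^(−3.829) = 0.02172.
C_N = 0.250×3.28/(1.15−0.250) × (0.4350−0.02172) = 0.9111×0.4132 = 0.3765 mol/dm³.

0.377 mol/dm³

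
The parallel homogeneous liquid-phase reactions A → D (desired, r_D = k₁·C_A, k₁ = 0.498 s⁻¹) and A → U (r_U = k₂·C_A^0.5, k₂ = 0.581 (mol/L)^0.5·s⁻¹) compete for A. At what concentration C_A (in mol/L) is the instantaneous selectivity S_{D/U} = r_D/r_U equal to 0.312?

0.132 mol/L

S_{D/U} = (k₁/k₂)·C_A^0.5 ⇒ C_A = (S·k₂/k₁)^(2).
= (0.312×0.581/0.498)^(2) = (0.3640)^(2) = 0.132 mol/L.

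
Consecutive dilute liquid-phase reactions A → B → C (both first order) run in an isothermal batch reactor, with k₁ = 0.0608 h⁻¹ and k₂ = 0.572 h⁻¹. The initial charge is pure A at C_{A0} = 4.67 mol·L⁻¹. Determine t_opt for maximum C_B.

4.38 h

For first-order series the maximum of C_B occurs at t_opt = ln(k₂/k₁)/(k₂−k₁).
= ln(0.572/0.0608)/(0.572−0.0608) = ln(9.408)/0.5112 = 2.242/0.5112 = 4.38 h.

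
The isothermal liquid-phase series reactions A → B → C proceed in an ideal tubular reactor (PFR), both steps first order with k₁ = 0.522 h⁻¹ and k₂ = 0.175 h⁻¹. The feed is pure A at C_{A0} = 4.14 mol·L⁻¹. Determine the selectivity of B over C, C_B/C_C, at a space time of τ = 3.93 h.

1.82

The intermediate concentration in a first-order A→B→C sequence is C_B = k₁C_{A0}(e^(−k₁τ) − e^(−k₂τ))/(k₂−k₁).
e^(−k₁τ) = e^(−0.522×3.93) = e^(−2.051) = 0.1285; e^(−k₂τ) = e^(−0.6877) = 0.5027.
C_B = 0.522×4.14/(0.175−0.522) × (0.1285−0.5027) = (-6.228)×(-0.3742) = 2.330 mol·L⁻¹.
C_A = C_{A0}e^(−k₁τ) = 0.5322 mol·L⁻¹, so C_C = C_{A0}−C_A−C_B = 1.278 mol·L⁻¹; C_B/C_C = 1.82.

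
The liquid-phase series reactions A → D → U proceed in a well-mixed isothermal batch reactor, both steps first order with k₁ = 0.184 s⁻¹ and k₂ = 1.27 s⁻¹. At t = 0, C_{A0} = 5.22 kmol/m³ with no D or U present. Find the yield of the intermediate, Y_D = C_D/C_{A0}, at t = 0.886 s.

0.0889

Solving the coupled first-order balances gives C_D(t) = [k₁/(k₂−k₁)]·C_{A0}·(e^(−k₁t) − e^(−k₂t)).
e^(−k₁t) = e^(−0.184×0.886) = e^(−0.1630) = 0.8496; e^(−k₂t) = e^(−1.125) = 0.3246.
C_D = 0.184×5.22/(1.27−0.184) × (0.8496−0.3246) = 0.8844×0.5250 = 0.4643 kmol/m³.
Y_D = C_D/C_{A0} = 0.4643/5.22 = 0.0889.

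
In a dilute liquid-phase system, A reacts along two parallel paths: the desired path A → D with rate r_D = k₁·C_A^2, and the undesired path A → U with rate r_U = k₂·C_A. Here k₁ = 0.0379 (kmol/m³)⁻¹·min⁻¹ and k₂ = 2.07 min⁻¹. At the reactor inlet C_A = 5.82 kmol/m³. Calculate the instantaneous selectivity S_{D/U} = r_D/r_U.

0.107

S_{D/U} = r_D/r_U = (k₁·C_A^2)/(k₂·C_A) = (k₁/k₂)·C_A.
= (0.0379×5.820^2) / (2.07×5.820) = 1.284/12.05 = 0.107.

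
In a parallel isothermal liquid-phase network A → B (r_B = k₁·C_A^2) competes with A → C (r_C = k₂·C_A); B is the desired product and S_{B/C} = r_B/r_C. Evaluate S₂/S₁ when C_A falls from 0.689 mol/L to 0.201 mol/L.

0.292

S_{B/C} = (k₁/k₂)·C_A, so S₂/S₁ = (C_{A,2}/C_{A,1}).
= 0.201/0.689 = 0.292.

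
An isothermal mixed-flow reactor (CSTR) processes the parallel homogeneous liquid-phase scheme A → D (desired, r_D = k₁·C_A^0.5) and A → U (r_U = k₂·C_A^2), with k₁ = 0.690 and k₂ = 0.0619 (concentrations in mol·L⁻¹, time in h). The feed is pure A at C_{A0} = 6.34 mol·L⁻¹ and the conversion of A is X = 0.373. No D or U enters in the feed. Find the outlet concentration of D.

1.38 mol·L⁻¹

Exit C_A = C_{A0}(1−X) = 6.34×0.627 = 3.975 mol·L⁻¹.
In a CSTR the entire volume is at exit conditions, so r_D = 0.690×3.975^0.5 = 1.376 and r_U = 0.0619×3.975^2 = 0.9781.
Fraction of consumed A going to D: r_D/(r_D+r_U) = 0.5844.
C_D = 0.5844·C_{A0}·X = 0.5844×6.34×0.373 = 1.38 mol·L⁻¹.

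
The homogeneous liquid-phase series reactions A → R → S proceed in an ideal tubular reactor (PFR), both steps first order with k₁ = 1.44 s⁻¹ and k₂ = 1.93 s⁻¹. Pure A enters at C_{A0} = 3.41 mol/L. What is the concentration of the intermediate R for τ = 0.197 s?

0.694 mol/L

Solving the coupled first-order balances gives C_R(τ) = [k₁/(k₂−k₁)]·C_{A0}·(e^(−k₁τ) − e^(−k₂τ)).
e^(−k₁τ) = e^(−1.44×0.197) = e^(−0.2837) = 0.7530; e^(−k₂τ) = e^(−0.3802) = 0.6837.
C_R = 1.44×3.41/(1.93−1.44) × (0.7530−0.6837) = 10.02×0.06929 = 0.6944 mol/L.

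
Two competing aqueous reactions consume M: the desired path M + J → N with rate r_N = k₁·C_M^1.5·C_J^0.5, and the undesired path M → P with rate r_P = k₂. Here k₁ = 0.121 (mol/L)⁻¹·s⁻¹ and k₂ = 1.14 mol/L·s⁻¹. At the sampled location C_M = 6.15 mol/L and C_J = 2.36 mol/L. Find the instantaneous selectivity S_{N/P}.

2.49

S_{N/P} = r_N/r_P = (k₁·C_M^1.5·C_J^0.5)/(k₂) = (k₁/k₂)·C_M^1.5·C_J^0.5.
= (0.121×6.150^1.5×2.360^0.5) / (1.14) = 2.835/1.140 = 2.49.
Since the desired path is higher order in M, keeping C_M high (PFR or concentrated feed) favours N.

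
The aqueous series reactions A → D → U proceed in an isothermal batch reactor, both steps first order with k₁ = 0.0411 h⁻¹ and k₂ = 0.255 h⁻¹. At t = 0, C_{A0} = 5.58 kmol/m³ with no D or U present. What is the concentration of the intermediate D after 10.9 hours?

Solving the coupled first-order balances gives C_D(t) = [k₁/(k₂−k₁)]·C_{A0}·(e^(−k₁t) − e^(−k₂t)).
e^(−k₁t) = e^(−0.0411×10.9) = e^(−0.4480) = 0.6389; e^(−k₂t) = e^(−2.780) = 0.06207.
C_D = 0.0411×5.58/(0.255−0.0411) × (0.6389−0.06207) = 1.072×0.5768 = 0.6185 kmol/m³.

0.618 kmol/m³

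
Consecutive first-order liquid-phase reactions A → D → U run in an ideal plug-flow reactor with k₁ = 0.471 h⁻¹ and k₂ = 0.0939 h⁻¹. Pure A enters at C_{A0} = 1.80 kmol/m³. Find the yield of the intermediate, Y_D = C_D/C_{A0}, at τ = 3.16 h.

For first-order series with pure A initially, C_D(τ) = k₁C_{A0}/(k₂−k₁)·(e^(−k₁τ) − e^(−k₂τ)).
e^(−k₁τ) = e^(−0.471×3.16) = e^(−1.488) = 0.2257; e^(−k₂τ) = e^(−0.2967) = 0.7432.
C_D = 0.471×1.80/(0.0939−0.471) × (0.2257−0.7432) = (-2.248)×(-0.5175) = 1.163 kmol/m³.
Y_D = C_D/C_{A0} = 1.163/1.80 = 0.646.

0.646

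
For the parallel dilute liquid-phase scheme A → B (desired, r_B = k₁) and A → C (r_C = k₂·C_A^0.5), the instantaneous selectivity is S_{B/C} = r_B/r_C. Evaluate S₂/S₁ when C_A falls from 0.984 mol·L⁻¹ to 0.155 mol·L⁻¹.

2.52

S_{B/C} = (k₁/k₂)·C_A^-0.5, so S₂/S₁ = (C_{A,2}/C_{A,1})^-0.5.
= (0.155/0.984)^(-0.5) = (0.1575)^(-0.5) = 2.52.
Selectivity toward B rises as C_A falls — low-concentration operation is favoured.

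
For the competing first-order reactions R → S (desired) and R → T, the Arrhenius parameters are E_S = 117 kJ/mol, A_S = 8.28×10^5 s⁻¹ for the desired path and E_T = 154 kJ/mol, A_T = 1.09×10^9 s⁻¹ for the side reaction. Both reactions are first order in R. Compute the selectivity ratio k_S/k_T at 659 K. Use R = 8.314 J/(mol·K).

Since both paths have the same order in R, the concentration cancels and S_{S/T} = k_S/k_T = (A_S/A_T)·exp[(E_T−E_S)/(RT)].
(E_T−E_S)/(RT) = (154−117)×10³/(8.314×659) = 37000/5479 = 6.753.
k_S/k_T = (8.28×10^5/1.09×10^9)·exp(6.753) = 7.596×10^-4 × 856.8 = 0.651.
Since E_S < E_T, lowering the temperature improves selectivity toward S.

0.651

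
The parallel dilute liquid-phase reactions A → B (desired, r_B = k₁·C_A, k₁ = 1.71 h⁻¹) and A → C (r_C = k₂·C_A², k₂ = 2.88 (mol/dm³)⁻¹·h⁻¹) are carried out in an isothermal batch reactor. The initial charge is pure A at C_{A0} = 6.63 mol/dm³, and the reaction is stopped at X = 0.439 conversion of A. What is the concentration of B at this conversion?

C_A = C_{A0}(1−X) = 3.719 mol/dm³.
Along a PFR/batch, dC_B/dC_A = −r_B/(r_B+r_C) = −k₁/(k₁+k₂·C_A).
Integrating from C_{A0} to C_A: C_B = (1.71/2.88)·ln[(1.71+2.88·6.63)/(1.71+2.88·3.72)] = 0.5938·ln(20.80/12.42) = 0.3062 mol/dm³.

0.306 mol/dm³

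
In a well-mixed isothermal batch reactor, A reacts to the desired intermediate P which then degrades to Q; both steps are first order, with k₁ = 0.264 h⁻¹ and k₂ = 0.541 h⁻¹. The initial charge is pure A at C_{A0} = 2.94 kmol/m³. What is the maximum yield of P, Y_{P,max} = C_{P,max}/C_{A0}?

0.246

For a first-order series the maximum intermediate yield is C_{P,max}/C_{A0} = (k₁/k₂)^[k₂/(k₂−k₁)].
= (0.264/0.541)^(0.541/(0.541−0.264)) = (0.4880)^(1.953) = 0.2463.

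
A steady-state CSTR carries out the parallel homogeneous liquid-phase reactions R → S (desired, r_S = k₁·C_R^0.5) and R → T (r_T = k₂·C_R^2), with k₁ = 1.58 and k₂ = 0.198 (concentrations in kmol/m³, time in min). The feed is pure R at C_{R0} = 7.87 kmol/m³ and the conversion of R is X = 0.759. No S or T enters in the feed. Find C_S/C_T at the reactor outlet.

3.05

Exit C_R = C_{R0}(1−X) = 7.87×0.241 = 1.897 kmol/m³.
A CSTR operates uniformly at the exit composition, giving r_S = 2.176 and r_T = 0.7123 (each k·C_R^n at C_R = 1.897).
Overall selectivity = C_S/C_T = r_Sτ/(r_Tτ) = r_S/r_T = 3.05.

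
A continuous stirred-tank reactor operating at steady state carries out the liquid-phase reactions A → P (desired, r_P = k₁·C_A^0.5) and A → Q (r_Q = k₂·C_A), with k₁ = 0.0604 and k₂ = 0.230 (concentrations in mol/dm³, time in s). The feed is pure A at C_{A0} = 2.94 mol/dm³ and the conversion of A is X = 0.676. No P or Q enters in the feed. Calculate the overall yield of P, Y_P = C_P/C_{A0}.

Exit C_A = C_{A0}(1−X) = 2.94×0.324 = 0.9526 mol/dm³.
A CSTR operates uniformly at the exit composition, giving r_P = 0.05895 and r_Q = 0.2191 (each k·C_A^n at C_A = 0.9526).
Fraction of consumed A going to P: r_P/(r_P+r_Q) = 0.2120.
C_P = 0.2120·C_{A0}·X = 0.2120×2.94×0.676 = 0.421 mol/dm³; Y_P = C_P/C_{A0} = 0.143.

0.143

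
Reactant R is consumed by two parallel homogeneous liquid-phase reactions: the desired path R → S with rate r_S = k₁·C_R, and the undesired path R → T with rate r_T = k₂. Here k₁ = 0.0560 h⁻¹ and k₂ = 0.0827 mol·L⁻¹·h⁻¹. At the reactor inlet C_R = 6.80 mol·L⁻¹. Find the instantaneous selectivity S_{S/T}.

S_{S/T} = r_S/r_T = (k₁·C_R)/(k₂) = (k₁/k₂)·C_R.
= (0.0560×6.800) / (0.0827) = 0.3808/0.08270 = 4.60.

4.60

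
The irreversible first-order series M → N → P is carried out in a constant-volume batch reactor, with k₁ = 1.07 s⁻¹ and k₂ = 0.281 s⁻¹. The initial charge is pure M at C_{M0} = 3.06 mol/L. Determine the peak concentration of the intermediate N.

1.90 mol/L

Evaluating C_N at t_opt = ln(k₂/k₁)/(k₂−k₁) gives C_{N,max}/C_{M0} = (k₁/k₂)^[k₂/(k₂−k₁)].
= (1.07/0.281)^(0.281/(0.281−1.07)) = (3.808)^(-0.3561) = 0.6211.
C_{N,max} = 0.6211×3.06 = 1.90 mol/L.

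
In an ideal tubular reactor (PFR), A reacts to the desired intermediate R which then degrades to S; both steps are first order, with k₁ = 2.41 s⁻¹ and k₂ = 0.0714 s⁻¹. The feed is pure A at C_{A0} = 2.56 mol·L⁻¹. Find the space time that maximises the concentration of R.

The intermediate peaks when r₁ = r₂, i.e. k₁e^(−k₁τ) = k₂e^(−k₂τ), giving τ_opt = ln(k₂/k₁)/(k₂−k₁).
= ln(0.0714/2.41)/(0.0714−2.41) = ln(0.02963)/-2.339 = -3.519/-2.339 = 1.50 s.

1.50 s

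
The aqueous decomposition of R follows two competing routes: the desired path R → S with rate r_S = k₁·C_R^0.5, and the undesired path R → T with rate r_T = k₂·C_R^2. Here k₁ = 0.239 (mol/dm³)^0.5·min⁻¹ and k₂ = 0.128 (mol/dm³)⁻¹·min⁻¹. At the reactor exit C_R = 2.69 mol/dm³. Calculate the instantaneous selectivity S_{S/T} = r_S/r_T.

S_{S/T} = r_S/r_T = (k₁·C_R^0.5)/(k₂·C_R^2) = (k₁/k₂)·C_R^-1.5.
= (0.239×2.690^0.5) / (0.128×2.690^2) = 0.3920/0.9262 = 0.423.
The undesired path is higher order in R, so low C_R (CSTR or dilute feed) favours S.

0.423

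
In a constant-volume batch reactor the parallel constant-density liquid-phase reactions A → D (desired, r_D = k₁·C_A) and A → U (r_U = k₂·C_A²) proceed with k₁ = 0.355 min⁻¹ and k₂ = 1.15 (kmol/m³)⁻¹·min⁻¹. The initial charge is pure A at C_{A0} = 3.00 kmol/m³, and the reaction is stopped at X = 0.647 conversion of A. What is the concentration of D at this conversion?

0.273 kmol/m³

C_A = C_{A0}(1−X) = 1.059 kmol/m³.
Along a PFR/batch, dC_D/dC_A = −r_D/(r_D+r_U) = −k₁/(k₁+k₂·C_A).
Integrating from C_{A0} to C_A: C_D = (0.355/1.15)·ln[(0.355+1.15·3.00)/(0.355+1.15·1.06)] = 0.3087·ln(3.805/1.573) = 0.2727 kmol/m³.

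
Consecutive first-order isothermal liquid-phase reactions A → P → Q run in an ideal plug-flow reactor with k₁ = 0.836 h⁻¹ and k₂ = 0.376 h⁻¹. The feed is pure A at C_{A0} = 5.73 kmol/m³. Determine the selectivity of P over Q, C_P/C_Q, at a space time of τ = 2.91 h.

Solving the coupled first-order balances gives C_P(τ) = [k₁/(k₂−k₁)]·C_{A0}·(e^(−k₁τ) − e^(−k₂τ)).
e^(−k₁τ) = e^(−0.836×2.91) = e^(−2.433) = 0.08779; e^(−k₂τ) = e^(−1.094) = 0.3348.
C_P = 0.836×5.73/(0.376−0.836) × (0.08779−0.3348) = (-10.41)×(-0.2470) = 2.572 kmol/m³.
C_A = C_{A0}e^(−k₁τ) = 0.5031 kmol/m³, so C_Q = C_{A0}−C_A−C_P = 2.654 kmol/m³; C_P/C_Q = 0.969.

0.969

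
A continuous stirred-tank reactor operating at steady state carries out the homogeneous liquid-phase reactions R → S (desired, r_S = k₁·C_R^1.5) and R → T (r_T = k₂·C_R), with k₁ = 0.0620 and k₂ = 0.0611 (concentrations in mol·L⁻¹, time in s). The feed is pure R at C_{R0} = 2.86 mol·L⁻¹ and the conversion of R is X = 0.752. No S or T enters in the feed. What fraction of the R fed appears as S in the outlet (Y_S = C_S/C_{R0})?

Exit C_R = C_{R0}(1−X) = 2.86×0.248 = 0.7093 mol·L⁻¹.
A CSTR operates uniformly at the exit composition, giving r_S = 0.03704 and r_T = 0.04334 (each k·C_R^n at C_R = 0.7093).
Fraction of consumed R going to S: r_S/(r_S+r_T) = 0.4608.
C_S = 0.4608·C_{R0}·X = 0.4608×2.86×0.752 = 0.991 mol·L⁻¹; Y_S = C_S/C_{R0} = 0.347.

0.347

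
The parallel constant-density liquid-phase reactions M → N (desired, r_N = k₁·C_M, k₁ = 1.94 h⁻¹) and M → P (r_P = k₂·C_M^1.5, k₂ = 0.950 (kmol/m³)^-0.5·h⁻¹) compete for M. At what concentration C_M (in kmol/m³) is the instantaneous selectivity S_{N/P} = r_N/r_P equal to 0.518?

15.5 kmol/m³

S_{N/P} = (k₁/k₂)·C_M^-0.5 ⇒ C_M = (S·k₂/k₁)^(-2).
= (0.518×0.950/1.94)^(-2) = (0.2537)^(-2) = 15.5 kmol/m³.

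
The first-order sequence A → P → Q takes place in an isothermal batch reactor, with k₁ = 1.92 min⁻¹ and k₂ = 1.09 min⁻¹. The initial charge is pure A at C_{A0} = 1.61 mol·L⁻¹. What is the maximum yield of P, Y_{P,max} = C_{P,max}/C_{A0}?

For a first-order series the maximum intermediate yield is C_{P,max}/C_{A0} = (k₁/k₂)^[k₂/(k₂−k₁)].
= (1.92/1.09)^(1.09/(1.09−1.92)) = (1.761)^(-1.313) = 0.4754.

0.475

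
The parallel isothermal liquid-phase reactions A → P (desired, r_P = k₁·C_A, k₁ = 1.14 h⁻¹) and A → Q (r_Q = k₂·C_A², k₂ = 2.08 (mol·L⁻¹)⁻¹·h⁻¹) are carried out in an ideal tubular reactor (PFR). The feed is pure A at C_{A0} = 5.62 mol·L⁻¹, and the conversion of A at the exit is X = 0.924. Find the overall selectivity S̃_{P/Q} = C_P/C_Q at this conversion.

C_A = C_{A0}(1−X) = 0.4271 mol·L⁻¹.
Along a PFR/batch, dC_P/dC_A = −r_P/(r_P+r_Q) = −k₁/(k₁+k₂·C_A).
Integrating from C_{A0} to C_A: C_P = (1.14/2.08)·ln[(1.14+2.08·5.62)/(1.14+2.08·0.427)] = 0.5481·ln(12.83/2.028) = 1.011 mol·L⁻¹.
C_Q = (C_{A0}−C_A)−C_P = 4.182 mol·L⁻¹; S̃_{P/Q} = 1.011/4.182 = 0.242.

0.242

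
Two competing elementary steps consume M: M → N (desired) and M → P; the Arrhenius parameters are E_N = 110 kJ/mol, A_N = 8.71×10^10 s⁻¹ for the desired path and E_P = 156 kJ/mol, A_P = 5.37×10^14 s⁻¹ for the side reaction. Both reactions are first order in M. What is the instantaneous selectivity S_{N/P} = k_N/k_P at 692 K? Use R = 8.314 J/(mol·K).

With equal orders, S_{N/P} = k_N/k_P = (A_N/A_P)·exp[(E_P−E_N)/(RT)].
(E_P−E_N)/(RT) = (156−110)×10³/(8.314×692) = 46000/5753 = 7.995.
k_N/k_P = (8.71×10^10/5.37×10^14)·exp(7.995) = 1.622×10^-4 × 2967 = 0.481.
Since E_N < E_P, lowering the temperature improves selectivity toward N.

0.481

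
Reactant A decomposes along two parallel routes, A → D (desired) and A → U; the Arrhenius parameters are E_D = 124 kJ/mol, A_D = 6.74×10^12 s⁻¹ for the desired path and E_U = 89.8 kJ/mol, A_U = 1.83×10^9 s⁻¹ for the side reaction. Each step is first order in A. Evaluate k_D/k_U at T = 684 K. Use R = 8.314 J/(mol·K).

Since both paths have the same order in A, the concentration cancels and S_{D/U} = k_D/k_U = (A_D/A_U)·exp[(E_U−E_D)/(RT)].
(E_U−E_D)/(RT) = (89.8−124)×10³/(8.314×684) = -34200/5687 = -6.014.
k_D/k_U = (6.74×10^12/1.83×10^9)·exp(-6.014) = 3683 × 0.002444 = 9.00.

9.00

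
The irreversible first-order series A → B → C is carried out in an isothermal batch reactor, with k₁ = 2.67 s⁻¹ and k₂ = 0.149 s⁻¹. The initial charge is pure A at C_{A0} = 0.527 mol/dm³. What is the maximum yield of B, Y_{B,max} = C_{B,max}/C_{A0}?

0.843

Evaluating C_B at t_opt = ln(k₂/k₁)/(k₂−k₁) gives C_{B,max}/C_{A0} = (k₁/k₂)^[k₂/(k₂−k₁)].
= (2.67/0.149)^(0.149/(0.149−2.67)) = (17.92)^(-0.05910) = 0.8432.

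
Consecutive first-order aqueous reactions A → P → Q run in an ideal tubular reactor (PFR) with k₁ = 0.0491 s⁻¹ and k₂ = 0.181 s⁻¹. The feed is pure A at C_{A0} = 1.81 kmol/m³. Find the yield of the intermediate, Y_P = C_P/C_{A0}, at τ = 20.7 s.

The intermediate concentration in a first-order A→B→C sequence is C_P = k₁C_{A0}(e^(−k₁τ) − e^(−k₂τ))/(k₂−k₁).
e^(−k₁τ) = e^(−0.0491×20.7) = e^(−1.016) = 0.3619; e^(−k₂τ) = e^(−3.747) = 0.02360.
C_P = 0.0491×1.81/(0.181−0.0491) × (0.3619−0.02360) = 0.6738×0.3383 = 0.2279 kmol/m³.
Y_P = C_P/C_{A0} = 0.2279/1.81 = 0.126.

0.126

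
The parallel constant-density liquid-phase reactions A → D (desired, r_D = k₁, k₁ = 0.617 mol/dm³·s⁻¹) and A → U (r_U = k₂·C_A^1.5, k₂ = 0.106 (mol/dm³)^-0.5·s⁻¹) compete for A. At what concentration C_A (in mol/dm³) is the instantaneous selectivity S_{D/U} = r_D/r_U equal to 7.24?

0.865 mol/dm³

S_{D/U} = (k₁/k₂)·C_A^-1.5 ⇒ C_A = (S·k₂/k₁)^(1/(-1.5)).
= (7.24×0.106/0.617)^(-0.6667) = (1.244)^(-0.6667) = 0.865 mol/dm³.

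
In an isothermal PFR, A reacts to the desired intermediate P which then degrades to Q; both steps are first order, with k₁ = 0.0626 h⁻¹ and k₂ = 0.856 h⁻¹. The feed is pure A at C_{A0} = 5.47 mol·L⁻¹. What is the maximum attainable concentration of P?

0.325 mol·L⁻¹

At the optimum, C_{P,max}/C_{A0} = (k₁/k₂)^[k₂/(k₂−k₁)].
= (0.0626/0.856)^(0.856/(0.856−0.0626)) = (0.07313)^(1.079) = 0.05949.
C_{P,max} = 0.05949×5.47 = 0.325 mol·L⁻¹.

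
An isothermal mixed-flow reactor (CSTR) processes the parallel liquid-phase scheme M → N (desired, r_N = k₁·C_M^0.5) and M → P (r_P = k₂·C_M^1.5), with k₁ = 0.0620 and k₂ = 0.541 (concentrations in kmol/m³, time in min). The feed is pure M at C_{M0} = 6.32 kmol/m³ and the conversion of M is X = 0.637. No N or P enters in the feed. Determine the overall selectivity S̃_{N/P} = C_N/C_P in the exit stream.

Exit C_M = C_{M0}(1−X) = 6.32×0.363 = 2.294 kmol/m³.
In a CSTR the entire volume is at exit conditions, so r_N = 0.0620×2.294^0.5 = 0.09391 and r_P = 0.541×2.294^1.5 = 1.880.
Overall selectivity = C_N/C_P = r_Nτ/(r_Pτ) = r_N/r_P = 0.0500.

0.0500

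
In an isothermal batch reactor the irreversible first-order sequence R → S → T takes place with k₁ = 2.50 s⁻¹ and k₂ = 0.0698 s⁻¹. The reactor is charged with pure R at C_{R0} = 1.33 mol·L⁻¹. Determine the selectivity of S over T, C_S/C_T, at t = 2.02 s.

8.31

Solving the coupled first-order balances gives C_S(t) = [k₁/(k₂−k₁)]·C_{R0}·(e^(−k₁t) − e^(−k₂t)).
e^(−k₁t) = e^(−2.50×2.02) = e^(−5.050) = 0.006409; e^(−k₂t) = e^(−0.1410) = 0.8685.
C_S = 2.50×1.33/(0.0698−2.50) × (0.006409−0.8685) = (-1.368)×(-0.8621) = 1.180 mol·L⁻¹.
C_R = C_{R0}e^(−k₁t) = 0.008524 mol·L⁻¹, so C_T = C_{R0}−C_R−C_S = 0.1420 mol·L⁻¹; C_S/C_T = 8.31.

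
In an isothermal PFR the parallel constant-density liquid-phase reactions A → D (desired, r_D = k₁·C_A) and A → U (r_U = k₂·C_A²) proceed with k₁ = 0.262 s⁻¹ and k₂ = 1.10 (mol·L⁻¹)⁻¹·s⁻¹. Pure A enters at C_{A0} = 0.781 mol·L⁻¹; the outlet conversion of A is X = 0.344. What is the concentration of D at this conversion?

C_A = C_{A0}(1−X) = 0.5123 mol·L⁻¹.
Along a PFR/batch, dC_D/dC_A = −r_D/(r_D+r_U) = −k₁/(k₁+k₂·C_A).
Integrating from C_{A0} to C_A: C_D = (0.262/1.10)·ln[(0.262+1.10·0.781)/(0.262+1.10·0.512)] = 0.2382·ln(1.121/0.8256) = 0.07288 mol·L⁻¹.

0.0729 mol·L⁻¹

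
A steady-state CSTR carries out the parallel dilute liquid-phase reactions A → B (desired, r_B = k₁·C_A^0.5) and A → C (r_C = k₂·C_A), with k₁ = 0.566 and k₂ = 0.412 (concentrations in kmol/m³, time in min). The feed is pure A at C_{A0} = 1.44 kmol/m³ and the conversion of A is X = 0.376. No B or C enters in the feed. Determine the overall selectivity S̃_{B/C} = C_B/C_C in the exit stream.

1.45

Exit C_A = C_{A0}(1−X) = 1.44×0.624 = 0.8986 kmol/m³.
In a CSTR the entire volume is at exit conditions, so r_B = 0.566×0.8986^0.5 = 0.5365 and r_C = 0.412×0.8986 = 0.3702.
Overall selectivity = C_B/C_C = r_Bτ/(r_Cτ) = r_B/r_C = 1.45.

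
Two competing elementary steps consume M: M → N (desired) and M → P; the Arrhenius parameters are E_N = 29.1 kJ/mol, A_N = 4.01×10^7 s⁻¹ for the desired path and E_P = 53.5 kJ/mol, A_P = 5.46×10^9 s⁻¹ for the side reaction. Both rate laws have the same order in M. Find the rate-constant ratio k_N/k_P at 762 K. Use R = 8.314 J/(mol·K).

With equal orders, S_{N/P} = k_N/k_P = (A_N/A_P)·exp[(E_P−E_N)/(RT)].
(E_P−E_N)/(RT) = (53.5−29.1)×10³/(8.314×762) = 24400/6335 = 3.851.
k_N/k_P = (4.01×10^7/5.46×10^9)·exp(3.851) = 0.007344 × 47.06 = 0.346.

0.346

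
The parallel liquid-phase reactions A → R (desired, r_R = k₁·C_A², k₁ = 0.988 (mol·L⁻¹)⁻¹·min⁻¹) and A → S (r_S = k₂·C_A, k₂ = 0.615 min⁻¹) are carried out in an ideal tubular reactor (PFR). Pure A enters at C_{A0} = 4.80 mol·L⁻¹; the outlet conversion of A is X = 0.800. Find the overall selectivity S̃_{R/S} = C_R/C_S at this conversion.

C_A = C_{A0}(1−X) = 0.9600 mol·L⁻¹.
Along a PFR/batch, dC_S/dC_A = −r_S/(r_R+r_S) = −k₂/(k₂+k₁·C_A).
Integrating from C_{A0} to C_A: C_S = (0.615/0.988)·ln[(0.615+0.988·4.80)/(0.615+0.988·0.960)] = 0.6225·ln(5.357/1.563) = 0.7666 mol·L⁻¹.
Then C_R = (C_{A0}−C_A) − C_S = 3.840 − 0.7666 = 3.073 mol·L⁻¹.
S̃_{R/S} = C_R/C_S = 3.073/0.7666 = 4.01.

4.01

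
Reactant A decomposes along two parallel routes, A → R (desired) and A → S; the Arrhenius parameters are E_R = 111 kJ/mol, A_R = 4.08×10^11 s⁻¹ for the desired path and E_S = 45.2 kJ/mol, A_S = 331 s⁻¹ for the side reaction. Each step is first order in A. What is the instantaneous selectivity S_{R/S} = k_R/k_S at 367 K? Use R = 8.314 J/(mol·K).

0.531

Since both paths have the same order in A, the concentration cancels and S_{R/S} = k_R/k_S = (A_R/A_S)·exp[(E_S−E_R)/(RT)].
(E_S−E_R)/(RT) = (45.2−111)×10³/(8.314×367) = -65800/3051 = -21.57.
k_R/k_S = (4.08×10^11/331)·exp(-21.57) = 1.233×10^9 × 4.310×10^-10 = 0.531.
Since E_R > E_S, raising the temperature improves selectivity toward R.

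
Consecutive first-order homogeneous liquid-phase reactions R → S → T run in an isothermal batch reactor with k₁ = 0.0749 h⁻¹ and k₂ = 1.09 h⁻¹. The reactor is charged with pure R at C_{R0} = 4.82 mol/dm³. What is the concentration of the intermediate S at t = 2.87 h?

Solving the coupled first-order balances gives C_S(t) = [k₁/(k₂−k₁)]·C_{R0}·(e^(−k₁t) − e^(−k₂t)).
e^(−k₁t) = e^(−0.0749×2.87) = e^(−0.2150) = 0.8066; e^(−k₂t) = e^(−3.128) = 0.04379.
C_S = 0.0749×4.82/(1.09−0.0749) × (0.8066−0.04379) = 0.3556×0.7628 = 0.2713 mol/dm³.

0.271 mol/dm³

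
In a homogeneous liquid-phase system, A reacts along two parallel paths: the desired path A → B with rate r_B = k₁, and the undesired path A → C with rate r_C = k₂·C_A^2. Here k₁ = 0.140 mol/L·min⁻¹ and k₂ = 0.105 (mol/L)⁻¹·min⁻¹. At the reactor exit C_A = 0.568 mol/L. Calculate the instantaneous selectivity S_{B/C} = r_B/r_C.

S_{B/C} = r_B/r_C = (k₁)/(k₂·C_A^2) = (k₁/k₂)·C_A^-2.
= (0.140) / (0.105×0.5680^2) = 0.1400/0.03388 = 4.13.

4.13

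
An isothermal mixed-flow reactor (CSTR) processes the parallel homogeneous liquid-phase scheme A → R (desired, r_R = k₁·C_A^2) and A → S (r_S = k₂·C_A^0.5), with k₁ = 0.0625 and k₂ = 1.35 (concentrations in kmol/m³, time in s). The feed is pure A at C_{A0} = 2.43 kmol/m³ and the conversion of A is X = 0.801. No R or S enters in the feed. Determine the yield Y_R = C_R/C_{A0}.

Exit C_A = C_{A0}(1−X) = 2.43×0.199 = 0.4836 kmol/m³.
A CSTR operates uniformly at the exit composition, giving r_R = 0.01461 and r_S = 0.9388 (each k·C_A^n at C_A = 0.4836).
Fraction of consumed A going to R: r_R/(r_R+r_S) = 0.01533.
C_R = 0.01533·C_{A0}·X = 0.01533×2.43×0.801 = 0.0298 kmol/m³; Y_R = C_R/C_{A0} = 0.0123.

0.0123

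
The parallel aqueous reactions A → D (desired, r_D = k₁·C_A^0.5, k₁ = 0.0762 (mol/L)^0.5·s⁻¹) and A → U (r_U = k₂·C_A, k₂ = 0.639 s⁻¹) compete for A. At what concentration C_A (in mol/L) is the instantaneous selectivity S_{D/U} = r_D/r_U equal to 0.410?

0.0846 mol/L

S_{D/U} = (k₁/k₂)·C_A^-0.5 ⇒ C_A = (S·k₂/k₁)^(-2).
= (0.410×0.639/0.0762)^(-2) = (3.438)^(-2) = 0.0846 mol/L.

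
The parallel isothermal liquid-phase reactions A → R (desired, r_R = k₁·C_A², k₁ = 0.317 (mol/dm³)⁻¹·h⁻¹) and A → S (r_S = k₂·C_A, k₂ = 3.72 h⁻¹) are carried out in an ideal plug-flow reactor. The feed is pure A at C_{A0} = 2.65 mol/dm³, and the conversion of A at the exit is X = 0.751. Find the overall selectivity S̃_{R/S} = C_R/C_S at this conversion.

C_A = C_{A0}(1−X) = 0.6598 mol/dm³.
Along a PFR/batch, dC_S/dC_A = −r_S/(r_R+r_S) = −k₂/(k₂+k₁·C_A).
Integrating from C_{A0} to C_A: C_S = (3.72/0.317)·ln[(3.72+0.317·2.65)/(3.72+0.317·0.660)] = 11.74·ln(4.560/3.929) = 1.747 mol/dm³.
Then C_R = (C_{A0}−C_A) − C_S = 1.990 − 1.747 = 0.2428 mol/dm³.
S̃_{R/S} = C_R/C_S = 0.2428/1.747 = 0.139.

0.139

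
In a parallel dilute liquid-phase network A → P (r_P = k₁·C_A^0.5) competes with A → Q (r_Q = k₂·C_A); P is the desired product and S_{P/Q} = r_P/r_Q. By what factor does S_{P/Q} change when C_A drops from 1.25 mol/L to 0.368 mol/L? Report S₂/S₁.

1.84

S_{P/Q} = (k₁/k₂)·C_A^-0.5, so S₂/S₁ = (C_{A,2}/C_{A,1})^-0.5.
= (0.368/1.25)^(-0.5) = (0.2944)^(-0.5) = 1.84.
Selectivity toward P rises as C_A falls — low-concentration operation is favoured.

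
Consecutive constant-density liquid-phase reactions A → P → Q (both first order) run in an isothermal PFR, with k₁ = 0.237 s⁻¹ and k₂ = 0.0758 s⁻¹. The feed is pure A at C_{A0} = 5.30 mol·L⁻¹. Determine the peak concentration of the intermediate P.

Evaluating C_P at τ_opt = ln(k₂/k₁)/(k₂−k₁) gives C_{P,max}/C_{A0} = (k₁/k₂)^[k₂/(k₂−k₁)].
= (0.237/0.0758)^(0.0758/(0.0758−0.237)) = (3.127)^(-0.4702) = 0.5851.
C_{P,max} = 0.5851×5.30 = 3.10 mol·L⁻¹.

3.10 mol·L⁻¹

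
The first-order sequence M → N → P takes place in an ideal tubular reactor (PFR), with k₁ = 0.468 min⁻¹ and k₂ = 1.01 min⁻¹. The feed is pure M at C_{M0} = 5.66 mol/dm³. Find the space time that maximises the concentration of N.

The intermediate peaks when r₁ = r₂, i.e. k₁e^(−k₁τ) = k₂e^(−k₂τ), giving τ_opt = ln(k₂/k₁)/(k₂−k₁).
= ln(1.01/0.468)/(1.01−0.468) = ln(2.158)/0.5420 = 0.7692/0.5420 = 1.42 min.

1.42 min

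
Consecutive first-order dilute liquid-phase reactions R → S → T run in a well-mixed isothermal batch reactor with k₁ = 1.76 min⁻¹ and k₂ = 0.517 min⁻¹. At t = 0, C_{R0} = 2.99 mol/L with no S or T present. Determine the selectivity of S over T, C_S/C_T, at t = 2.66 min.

0.534

For first-order series with pure R initially, C_S(t) = k₁C_{R0}/(k₂−k₁)·(e^(−k₁t) − e^(−k₂t)).
e^(−k₁t) = e^(−1.76×2.66) = e^(−4.682) = 0.009264; e^(−k₂t) = e^(−1.375) = 0.2528.
C_S = 1.76×2.99/(0.517−1.76) × (0.009264−0.2528) = (-4.234)×(-0.2435) = 1.031 mol/L.
C_R = C_{R0}e^(−k₁t) = 0.02770 mol/L, so C_T = C_{R0}−C_R−C_S = 1.931 mol/L; C_S/C_T = 0.534.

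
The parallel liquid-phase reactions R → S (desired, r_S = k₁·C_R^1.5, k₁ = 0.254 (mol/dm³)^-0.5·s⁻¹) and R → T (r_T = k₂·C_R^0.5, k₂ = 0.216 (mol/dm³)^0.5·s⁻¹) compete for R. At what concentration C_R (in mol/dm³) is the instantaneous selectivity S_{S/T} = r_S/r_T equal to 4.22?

3.59 mol/dm³

S_{S/T} = (k₁/k₂)·C_R ⇒ C_R = S·k₂/k₁.
= 4.22×0.216/0.254 = 3.59 mol/dm³.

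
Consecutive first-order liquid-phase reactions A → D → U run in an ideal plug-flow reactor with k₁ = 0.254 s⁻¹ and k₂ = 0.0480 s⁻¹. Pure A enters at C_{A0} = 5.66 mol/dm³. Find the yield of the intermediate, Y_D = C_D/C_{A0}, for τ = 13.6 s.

The intermediate concentration in a first-order A→B→C sequence is C_D = k₁C_{A0}(e^(−k₁τ) − e^(−k₂τ))/(k₂−k₁).
e^(−k₁τ) = e^(−0.254×13.6) = e^(−3.454) = 0.03161; e^(−k₂τ) = e^(−0.6528) = 0.5206.
C_D = 0.254×5.66/(0.0480−0.254) × (0.03161−0.5206) = (-6.979)×(-0.4890) = 3.413 mol/dm³.
Y_D = C_D/C_{A0} = 3.413/5.66 = 0.603.

0.603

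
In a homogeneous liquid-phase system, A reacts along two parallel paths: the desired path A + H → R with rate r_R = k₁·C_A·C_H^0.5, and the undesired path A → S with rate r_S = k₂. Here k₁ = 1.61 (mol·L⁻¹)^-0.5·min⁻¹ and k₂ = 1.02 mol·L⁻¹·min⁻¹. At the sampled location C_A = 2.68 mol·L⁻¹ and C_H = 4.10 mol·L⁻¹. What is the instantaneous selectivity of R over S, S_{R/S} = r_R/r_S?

8.57

S_{R/S} = r_R/r_S = (k₁·C_A·C_H^0.5)/(k₂) = (k₁/k₂)·C_A·C_H^0.5.
= (1.61×2.680×4.100^0.5) / (1.02) = 8.737/1.020 = 8.57.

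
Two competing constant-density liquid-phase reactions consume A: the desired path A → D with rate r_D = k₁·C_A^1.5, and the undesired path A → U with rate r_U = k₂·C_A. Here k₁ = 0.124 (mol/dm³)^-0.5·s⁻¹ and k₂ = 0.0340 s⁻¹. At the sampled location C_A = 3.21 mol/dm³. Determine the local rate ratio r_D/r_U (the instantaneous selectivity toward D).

6.53

S_{D/U} = r_D/r_U = (k₁·C_A^1.5)/(k₂·C_A) = (k₁/k₂)·C_A^0.5.
= (0.124×3.210^1.5) / (0.0340×3.210) = 0.7131/0.1091 = 6.53.
Since the desired path is higher order in A, keeping C_A high (PFR or concentrated feed) favours D.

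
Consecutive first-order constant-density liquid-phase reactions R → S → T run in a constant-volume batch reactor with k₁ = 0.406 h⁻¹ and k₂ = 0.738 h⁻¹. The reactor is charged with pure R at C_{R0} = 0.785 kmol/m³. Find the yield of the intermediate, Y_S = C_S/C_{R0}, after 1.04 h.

0.234

For first-order series with pure R initially, C_S(t) = k₁C_{R0}/(k₂−k₁)·(e^(−k₁t) − e^(−k₂t)).
e^(−k₁t) = e^(−0.406×1.04) = e^(−0.4222) = 0.6556; e^(−k₂t) = e^(−0.7675) = 0.4642.
C_S = 0.406×0.785/(0.738−0.406) × (0.6556−0.4642) = 0.9600×0.1914 = 0.1838 kmol/m³.
Y_S = C_S/C_{R0} = 0.1838/0.785 = 0.234.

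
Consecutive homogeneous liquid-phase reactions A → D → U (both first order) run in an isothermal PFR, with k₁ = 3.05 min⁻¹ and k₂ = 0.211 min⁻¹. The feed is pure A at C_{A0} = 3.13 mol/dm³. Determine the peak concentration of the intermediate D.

For a first-order series the maximum intermediate yield is C_{D,max}/C_{A0} = (k₁/k₂)^[k₂/(k₂−k₁)].
= (3.05/0.211)^(0.211/(0.211−3.05)) = (14.45)^(-0.07432) = 0.8199.
C_{D,max} = 0.8199×3.13 = 2.57 mol/dm³.

2.57 mol/dm³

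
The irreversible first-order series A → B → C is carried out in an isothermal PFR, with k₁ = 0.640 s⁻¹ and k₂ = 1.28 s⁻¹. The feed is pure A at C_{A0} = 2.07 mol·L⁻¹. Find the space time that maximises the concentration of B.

1.08 s

The intermediate peaks when r₁ = r₂, i.e. k₁e^(−k₁τ) = k₂e^(−k₂τ), giving τ_opt = ln(k₂/k₁)/(k₂−k₁).
= ln(1.28/0.640)/(1.28−0.640) = ln(2.000)/0.6400 = 0.6931/0.6400 = 1.08 s.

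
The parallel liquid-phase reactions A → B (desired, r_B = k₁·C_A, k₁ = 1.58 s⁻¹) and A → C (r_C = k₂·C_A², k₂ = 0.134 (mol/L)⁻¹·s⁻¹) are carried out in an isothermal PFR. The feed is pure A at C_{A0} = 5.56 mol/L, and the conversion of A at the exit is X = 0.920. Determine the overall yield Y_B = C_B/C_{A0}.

C_A = C_{A0}(1−X) = 0.4448 mol/L.
Along a PFR/batch, dC_B/dC_A = −r_B/(r_B+r_C) = −k₁/(k₁+k₂·C_A).
Integrating from C_{A0} to C_A: C_B = (1.58/0.134)·ln[(1.58+0.134·5.56)/(1.58+0.134·0.445)] = 11.79·ln(2.325/1.640) = 4.118 mol/L.
Y_B = C_B/C_{A0} = 4.118/5.56 = 0.741.

0.741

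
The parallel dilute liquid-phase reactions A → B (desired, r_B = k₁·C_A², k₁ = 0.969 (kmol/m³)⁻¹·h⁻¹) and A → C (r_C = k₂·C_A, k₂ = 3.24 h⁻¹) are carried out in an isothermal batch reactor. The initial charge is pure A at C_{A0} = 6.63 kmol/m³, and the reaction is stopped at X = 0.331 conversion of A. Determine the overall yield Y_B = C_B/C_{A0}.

C_A = C_{A0}(1−X) = 4.435 kmol/m³.
Along a PFR/batch, dC_C/dC_A = −r_C/(r_B+r_C) = −k₂/(k₂+k₁·C_A).
Integrating from C_{A0} to C_A: C_C = (3.24/0.969)·ln[(3.24+0.969·6.63)/(3.24+0.969·4.44)] = 3.344·ln(9.664/7.538) = 0.8309 kmol/m³.
Then C_B = (C_{A0}−C_A) − C_C = 2.195 − 0.8309 = 1.364 kmol/m³.
Y_B = C_B/C_{A0} = 1.364/6.63 = 0.206.

0.206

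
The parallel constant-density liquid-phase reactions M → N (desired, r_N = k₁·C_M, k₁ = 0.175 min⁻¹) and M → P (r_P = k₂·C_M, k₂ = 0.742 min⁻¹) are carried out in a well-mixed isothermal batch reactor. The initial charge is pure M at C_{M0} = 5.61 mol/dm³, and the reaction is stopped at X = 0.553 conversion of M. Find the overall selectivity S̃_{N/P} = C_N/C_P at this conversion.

0.236

C_M = C_{M0}(1−X) = 2.508 mol/dm³.
Both paths are first order in M, so the instantaneous fraction to N is constant: dC_N/d(−C_M) = k₁/(k₁+k₂) = 0.1908.
C_N = 0.1908·(C_{M0}−C_M) = 0.1908×3.102 = 0.592 mol/dm³.
C_P = (C_{M0}−C_M)−C_N = 2.510 mol/dm³; S̃_{N/P} = 0.5920/2.510 = 0.236.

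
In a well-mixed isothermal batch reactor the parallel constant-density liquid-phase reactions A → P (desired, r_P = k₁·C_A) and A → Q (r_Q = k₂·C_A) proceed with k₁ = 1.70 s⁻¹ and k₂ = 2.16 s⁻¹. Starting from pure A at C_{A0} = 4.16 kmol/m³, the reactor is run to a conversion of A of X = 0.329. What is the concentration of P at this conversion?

C_A = C_{A0}(1−X) = 2.791 kmol/m³.
Both paths are first order in A, so the instantaneous fraction to P is constant: dC_P/d(−C_A) = k₁/(k₁+k₂) = 0.4404.
C_P = 0.4404·(C_{A0}−C_A) = 0.4404×1.369 = 0.603 kmol/m³.

0.603 kmol/m³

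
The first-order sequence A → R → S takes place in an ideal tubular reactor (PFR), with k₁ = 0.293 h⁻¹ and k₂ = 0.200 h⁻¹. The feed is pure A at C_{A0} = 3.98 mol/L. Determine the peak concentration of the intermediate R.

Evaluating C_R at τ_opt = ln(k₂/k₁)/(k₂−k₁) gives C_{R,max}/C_{A0} = (k₁/k₂)^[k₂/(k₂−k₁)].
= (0.293/0.200)^(0.200/(0.200−0.293)) = (1.465)^(-2.151) = 0.4399.
C_{R,max} = 0.4399×3.98 = 1.75 mol/L.

1.75 mol/L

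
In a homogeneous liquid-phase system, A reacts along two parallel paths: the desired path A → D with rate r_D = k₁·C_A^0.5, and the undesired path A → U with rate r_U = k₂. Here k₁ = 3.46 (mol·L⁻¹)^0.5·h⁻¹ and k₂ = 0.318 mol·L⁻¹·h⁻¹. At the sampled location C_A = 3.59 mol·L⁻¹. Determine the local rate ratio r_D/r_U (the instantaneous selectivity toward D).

S_{D/U} = r_D/r_U = (k₁·C_A^0.5)/(k₂) = (k₁/k₂)·C_A^0.5.
= (3.46×3.590^0.5) / (0.318) = 6.556/0.3180 = 20.6.

20.6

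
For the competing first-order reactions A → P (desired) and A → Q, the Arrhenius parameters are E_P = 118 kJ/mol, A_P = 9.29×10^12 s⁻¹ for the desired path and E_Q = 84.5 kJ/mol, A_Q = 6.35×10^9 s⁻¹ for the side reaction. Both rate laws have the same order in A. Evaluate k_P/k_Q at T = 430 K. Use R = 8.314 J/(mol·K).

0.125

With equal orders, S_{P/Q} = k_P/k_Q = (A_P/A_Q)·exp[(E_Q−E_P)/(RT)].
(E_Q−E_P)/(RT) = (84.5−118)×10³/(8.314×430) = -33500/3575 = -9.371.
k_P/k_Q = (9.29×10^12/6.35×10^9)·exp(-9.371) = 1463 × 8.519×10^-5 = 0.125.
Since E_P > E_Q, raising the temperature improves selectivity toward P.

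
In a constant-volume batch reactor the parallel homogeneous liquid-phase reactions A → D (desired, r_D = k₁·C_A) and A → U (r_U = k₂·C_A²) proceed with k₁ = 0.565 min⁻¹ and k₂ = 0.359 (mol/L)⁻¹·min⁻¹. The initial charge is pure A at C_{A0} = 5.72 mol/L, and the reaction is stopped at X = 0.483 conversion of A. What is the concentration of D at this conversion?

C_A = C_{A0}(1−X) = 2.957 mol/L.
Along a PFR/batch, dC_D/dC_A = −r_D/(r_D+r_U) = −k₁/(k₁+k₂·C_A).
Integrating from C_{A0} to C_A: C_D = (0.565/0.359)·ln[(0.565+0.359·5.72)/(0.565+0.359·2.96)] = 1.574·ln(2.618/1.627) = 0.7492 mol/L.

0.749 mol/L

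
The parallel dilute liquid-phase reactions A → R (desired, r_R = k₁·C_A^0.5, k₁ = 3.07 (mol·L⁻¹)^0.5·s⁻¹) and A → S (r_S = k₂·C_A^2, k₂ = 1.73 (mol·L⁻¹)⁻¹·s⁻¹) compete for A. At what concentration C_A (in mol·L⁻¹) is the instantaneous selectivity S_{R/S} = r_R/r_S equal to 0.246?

S_{R/S} = (k₁/k₂)·C_A^-1.5 ⇒ C_A = (S·k₂/k₁)^(1/(-1.5)).
= (0.246×1.73/3.07)^(-0.6667) = (0.1386)^(-0.6667) = 3.73 mol·L⁻¹.

3.73 mol·L⁻¹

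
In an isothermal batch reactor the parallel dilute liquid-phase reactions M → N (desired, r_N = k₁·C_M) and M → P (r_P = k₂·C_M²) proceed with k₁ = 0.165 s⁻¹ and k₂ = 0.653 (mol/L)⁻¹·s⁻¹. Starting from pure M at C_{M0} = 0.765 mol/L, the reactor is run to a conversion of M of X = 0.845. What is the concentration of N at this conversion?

C_M = C_{M0}(1−X) = 0.1186 mol/L.
Along a PFR/batch, dC_N/dC_M = −r_N/(r_N+r_P) = −k₁/(k₁+k₂·C_M).
Integrating from C_{M0} to C_M: C_N = (0.165/0.653)·ln[(0.165+0.653·0.765)/(0.165+0.653·0.119)] = 0.2527·ln(0.6645/0.2424) = 0.2548 mol/L.

0.255 mol/L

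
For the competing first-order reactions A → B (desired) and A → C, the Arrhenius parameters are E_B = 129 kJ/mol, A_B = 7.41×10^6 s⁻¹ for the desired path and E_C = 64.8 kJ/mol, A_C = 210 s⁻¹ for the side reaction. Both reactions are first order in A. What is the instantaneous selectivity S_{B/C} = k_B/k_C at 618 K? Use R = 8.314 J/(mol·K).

0.132

With equal orders, S_{B/C} = k_B/k_C = (A_B/A_C)·exp[(E_C−E_B)/(RT)].
(E_C−E_B)/(RT) = (64.8−129)×10³/(8.314×618) = -64200/5138 = -12.50.
k_B/k_C = (7.41×10^6/210)·exp(-12.50) = 35286 × 3.745×10^-6 = 0.132.
Since E_B > E_C, raising the temperature improves selectivity toward B.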